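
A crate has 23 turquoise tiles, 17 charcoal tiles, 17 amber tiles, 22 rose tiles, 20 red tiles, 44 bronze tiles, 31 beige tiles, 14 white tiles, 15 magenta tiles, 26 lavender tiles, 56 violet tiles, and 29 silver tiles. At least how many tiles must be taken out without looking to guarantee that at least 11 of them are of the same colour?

121

By the pigeonhole principle, the 12 colours are the holes; the tiles drawn are the pigeons.
To avoid 11 of any one colour, the worst case takes at most 10 of each colour.
That gives 10 + 10 + 10 + 10 + 10 + 10 + 10 + 10 + 10 + 10 + 10 + 10 = 120 tiles with no colour reaching 11.
The next tile forces some colour to 11, so 120 + 1 = 121.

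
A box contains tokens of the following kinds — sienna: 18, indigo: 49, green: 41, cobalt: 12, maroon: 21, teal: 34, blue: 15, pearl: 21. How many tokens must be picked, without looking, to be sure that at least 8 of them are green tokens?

178

In the worst case for collecting green tokens, every non-green token comes out first.
There are 18 + 49 + 12 + 21 + 34 + 15 + 21 = 170 non-green tokens altogether.
After those, each further token must be green, so 170 + 8 = 178 draws guarantee 8 green tokens.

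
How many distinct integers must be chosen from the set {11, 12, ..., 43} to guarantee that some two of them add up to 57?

19

Two chosen integers sum to 57 exactly when both halves of some pair {x, 57−x} with 14 ≤ x ≤ 57−x ≤ 43 are chosen — 15 such pairs.
The remaining 3 elements (those with no distinct partner in range) can never complete a 57-sum, so the worst case takes all of them and one from each pair: 3 + 15 = 18.
Pigeonhole: the 19th integer has to be the second member of some pair, so 18 + 1 = 19.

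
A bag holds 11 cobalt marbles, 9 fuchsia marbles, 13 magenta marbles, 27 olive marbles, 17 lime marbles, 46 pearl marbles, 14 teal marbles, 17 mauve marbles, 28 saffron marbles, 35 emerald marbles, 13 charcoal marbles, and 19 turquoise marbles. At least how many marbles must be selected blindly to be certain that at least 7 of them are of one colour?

By the pigeonhole principle, the 12 colours are the holes; the marbles drawn are the pigeons.
To avoid 7 of any one colour, the worst case takes at most 6 of each colour.
That gives 6 + 6 + 6 + 6 + 6 + 6 + 6 + 6 + 6 + 6 + 6 + 6 = 72 marbles with no colour reaching 7.
The next marble forces some colour to 7, so 72 + 1 = 73.

73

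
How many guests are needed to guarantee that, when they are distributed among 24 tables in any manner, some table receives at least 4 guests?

With 72 guests one could put exactly 3 in each of the 24 tables, and no table would reach 4.
By the pigeonhole principle, one more guest must land in a table that already has 3, giving it 4.
So 24 × 3 + 1 = 73 guests are required.

73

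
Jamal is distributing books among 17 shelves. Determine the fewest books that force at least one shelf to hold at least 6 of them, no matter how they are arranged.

With 85 books one could put exactly 5 in each of the 17 shelves, and no shelf would reach 6.
One more book must land in a shelf that already has 5, giving it 6.
So 17 × 5 + 1 = 86 books are required.

86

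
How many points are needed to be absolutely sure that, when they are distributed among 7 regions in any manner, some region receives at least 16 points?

106

With 105 points one could put exactly 15 in each of the 7 regions, and no region would reach 16.
One more point must land in a region that already has 15, giving it 16.
So 7 × 15 + 1 = 106 points are required.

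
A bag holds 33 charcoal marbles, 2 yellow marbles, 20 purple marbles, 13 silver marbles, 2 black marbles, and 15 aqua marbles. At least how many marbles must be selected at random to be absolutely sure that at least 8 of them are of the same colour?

By pigeonhole, the 6 colours are the holes; the marbles drawn are the pigeons.
To avoid 8 of any one colour, the worst case takes at most 7 of each colour, or every marble of a colour that has fewer than 7.
That gives 7 + 2 + 7 + 7 + 2 + 7 = 32 marbles with no colour reaching 8.
The next marble forces some colour to 8, so 32 + 1 = 33.

33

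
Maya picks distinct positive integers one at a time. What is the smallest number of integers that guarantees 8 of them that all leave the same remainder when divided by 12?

85

By pigeonhole, the 12 residue classes mod 12 are the pigeonholes.
With 84 integers one could put 7 in each residue class and have no class reach 8.
The 85th integer pushes some class to 8, so 12·7 + 1 = 85.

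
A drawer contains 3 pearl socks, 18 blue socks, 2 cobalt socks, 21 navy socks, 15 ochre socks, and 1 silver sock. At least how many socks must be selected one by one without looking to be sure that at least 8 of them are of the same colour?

By the pigeonhole principle, the 6 colours are the holes; the socks drawn are the pigeons.
To avoid 8 of any one colour, the worst case takes at most 7 of each colour, or every sock of a colour that has fewer than 7.
That gives 3 + 7 + 2 + 7 + 7 + 1 = 27 socks with no colour reaching 8.
The next sock forces some colour to 8, so 27 + 1 = 28.

28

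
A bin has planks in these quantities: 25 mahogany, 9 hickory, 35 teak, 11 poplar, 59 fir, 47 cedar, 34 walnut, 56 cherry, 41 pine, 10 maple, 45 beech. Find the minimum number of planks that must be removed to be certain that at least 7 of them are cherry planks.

In the worst case for collecting cherry planks, every non-cherry plank comes out first.
There are 25 + 9 + 35 + 11 + 59 + 47 + 34 + 41 + 10 + 45 = 316 non-cherry planks altogether.
After those, each further plank must be cherry, so 316 + 7 = 323 draws guarantee 7 cherry planks.

323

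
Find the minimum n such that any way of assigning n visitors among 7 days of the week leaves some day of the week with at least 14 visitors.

92

With 91 visitors one could put exactly 13 in each of the 7 days of the week, and no day of the week would reach 14.
One more visitor must land in a day of the week that already has 13, giving it 14.
So 7 × 13 + 1 = 92 visitors are required.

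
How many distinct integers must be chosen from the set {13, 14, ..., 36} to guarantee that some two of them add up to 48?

14

A set avoiding the sum 48 can contain at most one of each pair {x, 48−x}, plus the 2 elements whose complement lies outside the range or equal to its own complement.
The integers 24, …, 36 (13 of them) are such a set: any two sum to at least 24+25 = 49 > 48.
Any 14th integer completes one of the 11 pairs, so 14 choices force a sum of 48.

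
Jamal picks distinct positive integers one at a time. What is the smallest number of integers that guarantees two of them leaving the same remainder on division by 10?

By pigeonhole, the 10 residue classes mod 10 are the pigeonholes.
With 10 integers one could put 1 in each residue class and have no class reach 2.
The 11th integer pushes some class to 2, so 10·1 + 1 = 11.

11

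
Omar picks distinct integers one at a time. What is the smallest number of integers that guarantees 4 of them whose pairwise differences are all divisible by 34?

Integers whose pairwise differences are multiples of 34 are exactly those sharing a remainder mod 34. By the pigeonhole principle, the 34 residue classes mod 34 are the pigeonholes.
With 102 integers one could put 3 in each residue class and have no class reach 4.
The 103rd integer pushes some class to 4, so 34·3 + 1 = 103.

103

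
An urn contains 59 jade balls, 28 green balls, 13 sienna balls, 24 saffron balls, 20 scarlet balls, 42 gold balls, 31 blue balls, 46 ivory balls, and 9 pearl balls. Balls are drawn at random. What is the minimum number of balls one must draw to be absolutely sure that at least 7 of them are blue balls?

248

In the worst case for collecting blue balls, every non-blue ball comes out first.
There are 59 + 28 + 13 + 24 + 20 + 42 + 46 + 9 = 241 non-blue balls altogether.
After those, each further ball must be blue, so 241 + 7 = 248 draws guarantee 7 blue balls.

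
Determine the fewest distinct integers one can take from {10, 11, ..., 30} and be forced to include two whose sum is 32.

Group the elements by complementary pair {x, 32−x}: {10,22}, {11,21}, {12,20}, …, giving 6 two-element pairs, the single value 16 (it cannot pair with itself since the integers are distinct), and 8 integers whose partner 32−x falls outside [10,30].
Treating each of those 15 groups as a pigeonhole, one can pick one integer per group — 15 integers — with no two summing to 32.
The 16th integer lands in an occupied pair, forcing a sum of 32.

16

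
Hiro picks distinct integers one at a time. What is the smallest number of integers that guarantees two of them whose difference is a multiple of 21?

22

Integers whose pairwise differences are multiples of 21 are exactly those sharing a remainder mod 21. The 21 residue classes mod 21 are the pigeonholes.
With 21 integers one could put 1 in each residue class and have no class reach 2.
The 22nd integer pushes some class to 2, so 21·1 + 1 = 22.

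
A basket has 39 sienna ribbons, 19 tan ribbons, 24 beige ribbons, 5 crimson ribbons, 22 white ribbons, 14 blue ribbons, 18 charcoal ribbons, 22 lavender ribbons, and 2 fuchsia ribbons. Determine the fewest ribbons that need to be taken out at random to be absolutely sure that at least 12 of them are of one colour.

85

An adversary could hand out at most 11 ribbons per colour (crimson, fuchsia run out sooner): 11 + 11 + 11 + 5 + 11 + 11 + 11 + 11 + 2 = 84 ribbons and still no colour has 12.
One more ribbon lands in a colour already at 11, so 85 draws are enough and 84 are not.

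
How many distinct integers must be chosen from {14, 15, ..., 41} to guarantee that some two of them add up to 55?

A set avoiding the sum 55 can contain at most one of each pair {x, 55−x}.
The integers 28, …, 41 (14 of them) are such a set: any two sum to at least 28+29 = 57 > 55.
By the pigeonhole principle, any 15th integer completes one of the 14 pairs, so 15 choices force a sum of 55.

15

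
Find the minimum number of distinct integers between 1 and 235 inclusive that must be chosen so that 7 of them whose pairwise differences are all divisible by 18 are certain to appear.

109

Integers whose pairwise differences are multiples of 18 are exactly those sharing a remainder mod 18. By pigeonhole, the 18 residue classes mod 18 are the pigeonholes.
With 108 integers one could put 6 in each residue class and have no class reach 7.
The 109th integer pushes some class to 7, so 18·6 + 1 = 109.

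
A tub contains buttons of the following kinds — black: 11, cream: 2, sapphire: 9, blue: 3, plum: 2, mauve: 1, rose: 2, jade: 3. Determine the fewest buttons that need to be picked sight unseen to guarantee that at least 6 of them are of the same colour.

An adversary could hand out at most 5 buttons per colour (6 colours run out sooner): 5 + 2 + 5 + 3 + 2 + 1 + 2 + 3 = 23 buttons and still no colour has 6.
By the pigeonhole principle, one more button lands in a colour already at 5, so 24 draws are enough and 23 are not.

24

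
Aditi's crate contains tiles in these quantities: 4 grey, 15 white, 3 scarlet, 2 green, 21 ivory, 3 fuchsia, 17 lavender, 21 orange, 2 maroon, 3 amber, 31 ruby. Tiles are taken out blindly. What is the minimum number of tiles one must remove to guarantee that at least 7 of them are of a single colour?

48

By the pigeonhole principle, the 11 colours are the holes; the tiles drawn are the pigeons.
To avoid 7 of any one colour, the worst case takes at most 6 of each colour, or every tile of a colour that has fewer than 6.
That gives 4 + 6 + 3 + 2 + 6 + 3 + 6 + 6 + 2 + 3 + 6 = 47 tiles with no colour reaching 7.
The next tile forces some colour to 7, so 47 + 1 = 48.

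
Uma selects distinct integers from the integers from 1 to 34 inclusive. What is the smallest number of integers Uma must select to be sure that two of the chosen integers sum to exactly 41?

Two chosen integers sum to 41 exactly when both halves of some pair {x, 41−x} with 7 ≤ x ≤ 41−x ≤ 34 are chosen — 14 such pairs.
The remaining 6 elements (those with no distinct partner in range) can never complete a 41-sum, so the worst case takes all of them and one from each pair: 6 + 14 = 20.
By the pigeonhole principle, the 21st integer has to be the second member of some pair, so 20 + 1 = 21.

21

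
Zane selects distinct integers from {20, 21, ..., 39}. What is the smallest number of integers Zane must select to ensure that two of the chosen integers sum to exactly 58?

12

Group the elements by complementary pair {x, 58−x}: {20,38}, {21,37}, {22,36}, …, giving 9 two-element pairs, the single value 29 (it cannot pair with itself since the integers are distinct), and 1 integer whose partner 58−x falls outside [20,39].
Treating each of those 11 groups as a pigeonhole, one can pick one integer per group — 11 integers — with no two summing to 58.
The 12th integer lands in an occupied pair, forcing a sum of 58.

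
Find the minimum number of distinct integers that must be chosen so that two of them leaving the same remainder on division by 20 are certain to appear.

By pigeonhole, the 20 residue classes mod 20 are the pigeonholes.
With 20 integers one could put 1 in each residue class and have no class reach 2.
The 21st integer pushes some class to 2, so 20·1 + 1 = 21.

21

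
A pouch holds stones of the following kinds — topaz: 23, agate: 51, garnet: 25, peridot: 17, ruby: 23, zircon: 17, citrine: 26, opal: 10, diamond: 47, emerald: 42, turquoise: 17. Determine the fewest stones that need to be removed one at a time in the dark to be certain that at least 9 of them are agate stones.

In the worst case for collecting agate stones, every non-agate stone comes out first.
There are 23 + 25 + 17 + 23 + 17 + 26 + 10 + 47 + 42 + 17 = 247 non-agate stones altogether.
After those, each further stone must be agate, so 247 + 9 = 256 draws guarantee 9 agate stones.

256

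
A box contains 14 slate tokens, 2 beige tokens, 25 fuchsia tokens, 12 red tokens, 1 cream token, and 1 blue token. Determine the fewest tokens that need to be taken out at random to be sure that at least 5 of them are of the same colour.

17

By pigeonhole, the 6 colours are the holes; the tokens drawn are the pigeons.
To avoid 5 of any one colour, the worst case takes at most 4 of each colour, or every token of a colour that has fewer than 4.
That gives 4 + 2 + 4 + 4 + 1 + 1 = 16 tokens with no colour reaching 5.
The next token forces some colour to 5, so 16 + 1 = 17.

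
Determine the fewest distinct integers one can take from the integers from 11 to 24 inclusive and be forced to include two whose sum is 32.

A set avoiding the sum 32 can contain at most one of each pair {x, 32−x}, plus the 4 elements whose complement lies outside the range or equal to its own complement.
The integers 16, …, 24 (9 of them) are such a set: any two sum to at least 16+17 = 33 > 32.
Any 10th integer completes one of the 5 pairs, so 10 choices force a sum of 32.

10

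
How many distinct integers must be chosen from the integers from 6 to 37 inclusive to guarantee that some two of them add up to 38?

A set avoiding the sum 38 can contain at most one of each pair {x, 38−x}, plus the 6 elements whose complement lies outside the range or equal to its own complement.
The integers 19, …, 37 (19 of them) are such a set: any two sum to at least 19+20 = 39 > 38.
Any 20th integer completes one of the 13 pairs, so 20 choices force a sum of 38.

20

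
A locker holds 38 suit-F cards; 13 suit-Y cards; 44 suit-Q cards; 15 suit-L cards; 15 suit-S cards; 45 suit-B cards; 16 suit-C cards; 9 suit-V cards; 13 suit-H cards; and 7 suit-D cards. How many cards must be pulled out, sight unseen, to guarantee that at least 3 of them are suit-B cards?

In the worst case for collecting suit-B cards, every non-suit-B card comes out first.
There are 38 + 13 + 44 + 15 + 15 + 16 + 9 + 13 + 7 = 170 non-suit-B cards altogether.
After those, each further card must be suit-B, so 170 + 3 = 173 draws guarantee 3 suit-B cards.

173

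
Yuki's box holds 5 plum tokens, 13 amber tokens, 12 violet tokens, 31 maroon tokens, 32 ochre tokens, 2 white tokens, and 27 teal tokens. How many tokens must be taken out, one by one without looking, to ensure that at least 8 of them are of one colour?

By the pigeonhole principle, the 7 colours are the holes; the tokens drawn are the pigeons.
To avoid 8 of any one colour, the worst case takes at most 7 of each colour, or every token of a colour that has fewer than 7.
That gives 5 + 7 + 7 + 7 + 7 + 2 + 7 = 42 tokens with no colour reaching 8.
The next token forces some colour to 8, so 42 + 1 = 43.

43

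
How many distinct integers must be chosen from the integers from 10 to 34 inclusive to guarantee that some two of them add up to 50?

Two chosen integers sum to 50 exactly when both halves of some pair {x, 50−x} with 16 ≤ x ≤ 50−x ≤ 34 are chosen — 9 such pairs.
The remaining 7 elements (those with no distinct partner in range) can never complete a 50-sum, so the worst case takes all of them and one from each pair: 7 + 9 = 16.
By the pigeonhole principle, the 17th integer has to be the second member of some pair, so 16 + 1 = 17.

17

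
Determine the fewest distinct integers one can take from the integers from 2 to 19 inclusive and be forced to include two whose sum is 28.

14

Group the elements by complementary pair {x, 28−x}: {9,19}, {10,18}, {11,17}, …, giving 5 two-element pairs, the single value 14 (it cannot pair with itself since the integers are distinct), and 7 integers whose partner 28−x falls outside [2,19].
Treating each of those 13 groups as a pigeonhole, one can pick one integer per group — 13 integers — with no two summing to 28.
The 14th integer lands in an occupied pair, forcing a sum of 28.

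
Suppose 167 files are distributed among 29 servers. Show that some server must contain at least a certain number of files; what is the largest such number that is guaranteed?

By pigeonhole, the 29 servers are the holes and the 167 files are the pigeons.
If every server held at most 5 files, the total would be at most 29 × 5 = 145, which is less than 167.
So some server holds at least ⌈167/29⌉ = 6 files.

6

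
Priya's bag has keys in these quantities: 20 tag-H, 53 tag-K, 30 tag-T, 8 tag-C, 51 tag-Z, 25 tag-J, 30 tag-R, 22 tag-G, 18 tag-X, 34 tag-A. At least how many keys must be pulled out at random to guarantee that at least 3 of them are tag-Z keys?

243

In the worst case for collecting tag-Z keys, every non-tag-Z key comes out first.
There are 20 + 53 + 30 + 8 + 25 + 30 + 22 + 18 + 34 = 240 non-tag-Z keys altogether.
After those, each further key must be tag-Z, so 240 + 3 = 243 draws guarantee 3 tag-Z keys.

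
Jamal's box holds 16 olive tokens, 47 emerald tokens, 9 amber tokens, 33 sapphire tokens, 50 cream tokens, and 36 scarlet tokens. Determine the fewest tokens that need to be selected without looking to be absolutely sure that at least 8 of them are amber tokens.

In the worst case for collecting amber tokens, every non-amber token comes out first.
There are 16 + 47 + 33 + 50 + 36 = 182 non-amber tokens altogether.
After those, each further token must be amber, so 182 + 8 = 190 draws guarantee 8 amber tokens.

190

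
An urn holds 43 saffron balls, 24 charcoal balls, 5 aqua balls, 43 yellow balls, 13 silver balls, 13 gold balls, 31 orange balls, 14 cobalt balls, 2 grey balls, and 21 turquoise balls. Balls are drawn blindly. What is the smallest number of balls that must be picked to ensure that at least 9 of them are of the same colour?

By pigeonhole, the 10 colours are the holes; the balls drawn are the pigeons.
To avoid 9 of any one colour, the worst case takes at most 8 of each colour, or every ball of a colour that has fewer than 8.
That gives 8 + 8 + 5 + 8 + 8 + 8 + 8 + 8 + 2 + 8 = 71 balls with no colour reaching 9.
The next ball forces some colour to 9, so 71 + 1 = 72.

72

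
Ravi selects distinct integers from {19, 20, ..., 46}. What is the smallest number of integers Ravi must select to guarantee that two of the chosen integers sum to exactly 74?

20

Two chosen integers sum to 74 exactly when both halves of some pair {x, 74−x} with 28 ≤ x ≤ 74−x ≤ 46 are chosen — 9 such pairs.
The remaining 10 elements (those with no distinct partner in range) can never complete a 74-sum, so the worst case takes all of them and one from each pair: 10 + 9 = 19.
The 20th integer has to be the second member of some pair, so 19 + 1 = 20.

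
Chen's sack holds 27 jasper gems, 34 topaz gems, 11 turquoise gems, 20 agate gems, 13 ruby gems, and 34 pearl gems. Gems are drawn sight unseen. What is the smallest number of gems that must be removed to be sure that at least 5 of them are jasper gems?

117

In the worst case for collecting jasper gems, every non-jasper gem comes out first.
There are 34 + 11 + 20 + 13 + 34 = 112 non-jasper gems altogether.
After those, each further gem must be jasper, so 112 + 5 = 117 draws guarantee 5 jasper gems.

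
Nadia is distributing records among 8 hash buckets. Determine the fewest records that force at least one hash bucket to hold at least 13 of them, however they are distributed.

With 96 records one could put exactly 12 in each of the 8 hash buckets, and no hash bucket would reach 13.
By pigeonhole, one more record must land in a hash bucket that already has 12, giving it 13.
So 8 × 12 + 1 = 97 records are required.

97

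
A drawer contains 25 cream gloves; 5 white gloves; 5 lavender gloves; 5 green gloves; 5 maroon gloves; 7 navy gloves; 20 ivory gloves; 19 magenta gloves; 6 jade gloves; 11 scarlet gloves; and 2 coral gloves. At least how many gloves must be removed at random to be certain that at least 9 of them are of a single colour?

The 11 colours are the holes; the gloves drawn are the pigeons.
To avoid 9 of any one colour, the worst case takes at most 8 of each colour, or every glove of a colour that has fewer than 8.
That gives 8 + 5 + 5 + 5 + 5 + 7 + 8 + 8 + 6 + 8 + 2 = 67 gloves with no colour reaching 9.
The next glove forces some colour to 9, so 67 + 1 = 68.

68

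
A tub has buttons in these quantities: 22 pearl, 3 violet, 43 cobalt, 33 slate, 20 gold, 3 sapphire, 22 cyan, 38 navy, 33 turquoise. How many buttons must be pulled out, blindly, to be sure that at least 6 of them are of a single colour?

42

The 9 colours are the holes; the buttons drawn are the pigeons.
To avoid 6 of any one colour, the worst case takes at most 5 of each colour, or every button of a colour that has fewer than 5.
That gives 5 + 3 + 5 + 5 + 5 + 3 + 5 + 5 + 5 = 41 buttons with no colour reaching 6.
The next button forces some colour to 6, so 41 + 1 = 42.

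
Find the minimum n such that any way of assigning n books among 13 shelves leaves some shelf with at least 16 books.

With 195 books one could put exactly 15 in each of the 13 shelves, and no shelf would reach 16.
By pigeonhole, one more book must land in a shelf that already has 15, giving it 16.
So 13 × 15 + 1 = 196 books are required.

196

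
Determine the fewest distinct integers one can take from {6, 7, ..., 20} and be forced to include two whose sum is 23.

10

A set avoiding the sum 23 can contain at most one of each pair {x, 23−x}, plus the 3 elements whose complement lies outside the range.
The integers 12, …, 20 (9 of them) are such a set: any two sum to at least 12+13 = 25 > 23.
By pigeonhole, any 10th integer completes one of the 6 pairs, so 10 choices force a sum of 23.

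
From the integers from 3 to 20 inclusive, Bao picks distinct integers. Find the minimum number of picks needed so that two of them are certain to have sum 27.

A set avoiding the sum 27 can contain at most one of each pair {x, 27−x}, plus the 4 elements whose complement lies outside the range.
The integers 3, …, 13 (11 of them) are such a set: any two sum to at least 3+4 = 7 and at most 12+13 = 25 < 27.
By the pigeonhole principle, any 12th integer completes one of the 7 pairs, so 12 choices force a sum of 27.

12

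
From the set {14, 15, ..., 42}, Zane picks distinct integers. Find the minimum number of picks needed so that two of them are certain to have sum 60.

A set avoiding the sum 60 can contain at most one of each pair {x, 60−x}, plus the 5 elements whose complement lies outside the range or equal to its own complement.
The integers 14, …, 30 (17 of them) are such a set: any two sum to at least 14+15 = 29 and at most 29+30 = 59 < 60.
Any 18th integer completes one of the 12 pairs, so 18 choices force a sum of 60.

18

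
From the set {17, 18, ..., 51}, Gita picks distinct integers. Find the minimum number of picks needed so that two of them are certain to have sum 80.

25

A set avoiding the sum 80 can contain at most one of each pair {x, 80−x}, plus the 13 elements whose complement lies outside the range or equal to its own complement.
The integers 17, …, 40 (24 of them) are such a set: any two sum to at least 17+18 = 35 and at most 39+40 = 79 < 80.
By the pigeonhole principle, any 25th integer completes one of the 11 pairs, so 25 choices force a sum of 80.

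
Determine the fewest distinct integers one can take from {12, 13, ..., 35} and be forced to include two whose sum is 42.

A set avoiding the sum 42 can contain at most one of each pair {x, 42−x}, plus the 6 elements whose complement lies outside the range or equal to its own complement.
The integers 21, …, 35 (15 of them) are such a set: any two sum to at least 21+22 = 43 > 42.
Any 16th integer completes one of the 9 pairs, so 16 choices force a sum of 42.

16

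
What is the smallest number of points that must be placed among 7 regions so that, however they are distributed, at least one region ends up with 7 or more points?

43

With 42 points one could put exactly 6 in each of the 7 regions, and no region would reach 7.
One more point must land in a region that already has 6, giving it 7.
So 7 × 6 + 1 = 43 points are required.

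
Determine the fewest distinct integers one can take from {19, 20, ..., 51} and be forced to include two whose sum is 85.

25

Two chosen integers sum to 85 exactly when both halves of some pair {x, 85−x} with 34 ≤ x ≤ 85−x ≤ 51 are chosen — 9 such pairs.
The remaining 15 elements (those with no distinct partner in range) can never complete a 85-sum, so the worst case takes all of them and one from each pair: 15 + 9 = 24.
By pigeonhole, the 25th integer has to be the second member of some pair, so 24 + 1 = 25.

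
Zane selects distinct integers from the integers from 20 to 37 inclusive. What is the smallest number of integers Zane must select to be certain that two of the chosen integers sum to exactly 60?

Two chosen integers sum to 60 exactly when both halves of some pair {x, 60−x} with 23 ≤ x ≤ 60−x ≤ 37 are chosen — 7 such pairs.
The remaining 4 elements (those with no distinct partner in range) can never complete a 60-sum, so the worst case takes all of them and one from each pair: 4 + 7 = 11.
The 12th integer has to be the second member of some pair, so 11 + 1 = 12.

12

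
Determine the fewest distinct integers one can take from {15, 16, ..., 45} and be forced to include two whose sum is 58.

Group the elements by complementary pair {x, 58−x}: {15,43}, {16,42}, {17,41}, …, giving 14 two-element pairs, the single value 29 (it cannot pair with itself since the integers are distinct), and 2 integers whose partner 58−x falls outside [15,45].
Pigeonhole: treating each of those 17 groups as a pigeonhole, one can pick one integer per group — 17 integers — with no two summing to 58.
The 18th integer lands in an occupied pair, forcing a sum of 58.

18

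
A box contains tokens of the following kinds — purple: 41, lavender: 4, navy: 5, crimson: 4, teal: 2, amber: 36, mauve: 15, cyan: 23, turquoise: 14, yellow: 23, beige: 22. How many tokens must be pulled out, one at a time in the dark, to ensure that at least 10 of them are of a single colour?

79

Pigeonhole: the 11 colours are the holes; the tokens drawn are the pigeons.
To avoid 10 of any one colour, the worst case takes at most 9 of each colour, or every token of a colour that has fewer than 9.
That gives 9 + 4 + 5 + 4 + 2 + 9 + 9 + 9 + 9 + 9 + 9 = 78 tokens with no colour reaching 10.
The next token forces some colour to 10, so 78 + 1 = 79.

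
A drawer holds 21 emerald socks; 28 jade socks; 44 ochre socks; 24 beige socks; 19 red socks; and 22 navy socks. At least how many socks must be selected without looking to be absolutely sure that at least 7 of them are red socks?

In the worst case for collecting red socks, every non-red sock comes out first.
There are 21 + 28 + 44 + 24 + 22 = 139 non-red socks altogether.
After those, each further sock must be red, so 139 + 7 = 146 draws guarantee 7 red socks.

146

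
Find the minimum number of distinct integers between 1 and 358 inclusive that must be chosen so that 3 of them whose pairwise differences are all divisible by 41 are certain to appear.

83

Integers whose pairwise differences are multiples of 41 are exactly those sharing a remainder mod 41. The 41 residue classes mod 41 are the pigeonholes.
With 82 integers one could put 2 in each residue class and have no class reach 3.
The 83rd integer pushes some class to 3, so 41·2 + 1 = 83.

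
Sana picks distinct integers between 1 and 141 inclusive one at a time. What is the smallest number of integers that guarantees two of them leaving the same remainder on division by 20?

21

The 20 residue classes mod 20 are the pigeonholes.
With 20 integers one could put 1 in each residue class and have no class reach 2.
The 21st integer pushes some class to 2, so 20·1 + 1 = 21.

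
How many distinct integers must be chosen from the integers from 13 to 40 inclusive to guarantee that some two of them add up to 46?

19

Group the elements by complementary pair {x, 46−x}: {13,33}, {14,32}, {15,31}, …, giving 10 two-element pairs, the single value 23 (it cannot pair with itself since the integers are distinct), and 7 integers whose partner 46−x falls outside [13,40].
By the pigeonhole principle, treating each of those 18 groups as a pigeonhole, one can pick one integer per group — 18 integers — with no two summing to 46.
The 19th integer lands in an occupied pair, forcing a sum of 46.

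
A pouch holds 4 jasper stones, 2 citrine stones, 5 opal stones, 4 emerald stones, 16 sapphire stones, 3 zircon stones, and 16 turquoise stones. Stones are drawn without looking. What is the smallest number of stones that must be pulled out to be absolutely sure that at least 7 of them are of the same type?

31

Put each drawn stone into a box by type. The largest draw with every box below 7 takes min(count, 6) from each type; types with fewer than 6 contribute all they have.
Σ min(cᵢ, 6) = 4 + 2 + 5 + 4 + 6 + 3 + 6 = 30.
Draw number 30 + 1 = 31 must push one box to 7.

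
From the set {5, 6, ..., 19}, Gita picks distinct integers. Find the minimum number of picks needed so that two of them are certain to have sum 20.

11

Two chosen integers sum to 20 exactly when both halves of some pair {x, 20−x} with 5 ≤ x ≤ 20−x ≤ 15 are chosen — 5 such pairs.
The remaining 5 elements (those with no distinct partner in range) can never complete a 20-sum, so the worst case takes all of them and one from each pair: 5 + 5 = 10.
By the pigeonhole principle, the 11th integer has to be the second member of some pair, so 10 + 1 = 11.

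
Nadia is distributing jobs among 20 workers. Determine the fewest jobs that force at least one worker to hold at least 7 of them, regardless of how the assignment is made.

With 120 jobs one could put exactly 6 in each of the 20 workers, and no worker would reach 7.
Pigeonhole: one more job must land in a worker that already has 6, giving it 7.
So 20 × 6 + 1 = 121 jobs are required.

121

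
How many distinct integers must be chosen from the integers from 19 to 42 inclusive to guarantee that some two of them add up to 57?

15

Group the elements by complementary pair {x, 57−x}: {19,38}, {20,37}, {21,36}, …, giving 10 two-element pairs and 4 integers whose partner 57−x falls outside [19,42].
Treating each of those 14 groups as a pigeonhole, one can pick one integer per group — 14 integers — with no two summing to 57.
The 15th integer lands in an occupied pair, forcing a sum of 57.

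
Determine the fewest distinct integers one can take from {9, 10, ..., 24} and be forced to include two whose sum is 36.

Two chosen integers sum to 36 exactly when both halves of some pair {x, 36−x} with 12 ≤ x ≤ 36−x ≤ 24 are chosen — 6 such pairs.
The remaining 4 elements (those with no distinct partner in range) can never complete a 36-sum, so the worst case takes all of them and one from each pair: 4 + 6 = 10.
By pigeonhole, the 11th integer has to be the second member of some pair, so 10 + 1 = 11.

11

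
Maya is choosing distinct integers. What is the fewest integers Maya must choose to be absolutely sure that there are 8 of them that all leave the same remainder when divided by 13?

By pigeonhole, the 13 residue classes mod 13 are the pigeonholes.
With 91 integers one could put 7 in each residue class and have no class reach 8.
The 92nd integer pushes some class to 8, so 13·7 + 1 = 92.

92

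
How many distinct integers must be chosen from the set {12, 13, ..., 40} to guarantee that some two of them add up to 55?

17

Two chosen integers sum to 55 exactly when both halves of some pair {x, 55−x} with 15 ≤ x ≤ 55−x ≤ 40 are chosen — 13 such pairs.
The remaining 3 elements (those with no distinct partner in range) can never complete a 55-sum, so the worst case takes all of them and one from each pair: 3 + 13 = 16.
Pigeonhole: the 17th integer has to be the second member of some pair, so 16 + 1 = 17.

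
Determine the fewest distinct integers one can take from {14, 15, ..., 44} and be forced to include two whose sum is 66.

Group the elements by complementary pair {x, 66−x}: {22,44}, {23,43}, {24,42}, …, giving 11 two-element pairs, the single value 33 (it cannot pair with itself since the integers are distinct), and 8 integers whose partner 66−x falls outside [14,44].
Treating each of those 20 groups as a pigeonhole, one can pick one integer per group — 20 integers — with no two summing to 66.
The 21st integer lands in an occupied pair, forcing a sum of 66.

21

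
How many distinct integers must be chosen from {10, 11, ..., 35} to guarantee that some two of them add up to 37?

Two chosen integers sum to 37 exactly when both halves of some pair {x, 37−x} with 10 ≤ x ≤ 37−x ≤ 27 are chosen — 9 such pairs.
The remaining 8 elements (those with no distinct partner in range) can never complete a 37-sum, so the worst case takes all of them and one from each pair: 8 + 9 = 17.
The 18th integer has to be the second member of some pair, so 17 + 1 = 18.

18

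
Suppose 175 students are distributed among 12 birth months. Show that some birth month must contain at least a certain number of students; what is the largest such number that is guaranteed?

By the pigeonhole principle, the 12 birth months are the holes and the 175 students are the pigeons.
If every birth month held at most 14 students, the total would be at most 12 × 14 = 168, which is less than 175.
So some birth month holds at least ⌈175/12⌉ = 15 students.

15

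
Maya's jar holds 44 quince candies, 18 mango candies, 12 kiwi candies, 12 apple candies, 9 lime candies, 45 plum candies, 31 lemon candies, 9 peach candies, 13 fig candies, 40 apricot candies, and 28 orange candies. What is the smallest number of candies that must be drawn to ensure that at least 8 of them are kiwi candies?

In the worst case for collecting kiwi candies, every non-kiwi candy comes out first.
There are 44 + 18 + 12 + 9 + 45 + 31 + 9 + 13 + 40 + 28 = 249 non-kiwi candies altogether.
After those, each further candy must be kiwi, so 249 + 8 = 257 draws guarantee 8 kiwi candies.

257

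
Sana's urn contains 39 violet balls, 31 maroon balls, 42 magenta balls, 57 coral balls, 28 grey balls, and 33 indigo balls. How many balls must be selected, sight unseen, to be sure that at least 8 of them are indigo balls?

In the worst case for collecting indigo balls, every non-indigo ball comes out first.
There are 39 + 31 + 42 + 57 + 28 = 197 non-indigo balls altogether.
After those, each further ball must be indigo, so 197 + 8 = 205 draws guarantee 8 indigo balls.

205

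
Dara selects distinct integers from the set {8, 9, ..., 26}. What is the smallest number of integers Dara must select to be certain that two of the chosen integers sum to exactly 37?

A set avoiding the sum 37 can contain at most one of each pair {x, 37−x}, plus the 3 elements whose complement lies outside the range.
The integers 8, …, 18 (11 of them) are such a set: any two sum to at least 8+9 = 17 and at most 17+18 = 35 < 37.
By pigeonhole, any 12th integer completes one of the 8 pairs, so 12 choices force a sum of 37.

12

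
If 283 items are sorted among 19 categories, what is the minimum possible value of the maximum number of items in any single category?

15

By the pigeonhole principle, the 19 categories are the holes and the 283 items are the pigeons.
If every category held at most 14 items, the total would be at most 19 × 14 = 266, which is less than 283.
So some category holds at least ⌈283/19⌉ = 15 items.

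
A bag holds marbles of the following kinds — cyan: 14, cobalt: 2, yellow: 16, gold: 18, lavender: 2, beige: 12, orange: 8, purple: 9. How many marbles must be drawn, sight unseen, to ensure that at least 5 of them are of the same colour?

By pigeonhole, the 8 colours are the holes; the marbles drawn are the pigeons.
To avoid 5 of any one colour, the worst case takes at most 4 of each colour, or every marble of a colour that has fewer than 4.
That gives 4 + 2 + 4 + 4 + 2 + 4 + 4 + 4 = 28 marbles with no colour reaching 5.
The next marble forces some colour to 5, so 28 + 1 = 29.

29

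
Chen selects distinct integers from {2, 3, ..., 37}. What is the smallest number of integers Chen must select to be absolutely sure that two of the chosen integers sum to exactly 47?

23

Two chosen integers sum to 47 exactly when both halves of some pair {x, 47−x} with 10 ≤ x ≤ 47−x ≤ 37 are chosen — 14 such pairs.
The remaining 8 elements (those with no distinct partner in range) can never complete a 47-sum, so the worst case takes all of them and one from each pair: 8 + 14 = 22.
By pigeonhole, the 23rd integer has to be the second member of some pair, so 22 + 1 = 23.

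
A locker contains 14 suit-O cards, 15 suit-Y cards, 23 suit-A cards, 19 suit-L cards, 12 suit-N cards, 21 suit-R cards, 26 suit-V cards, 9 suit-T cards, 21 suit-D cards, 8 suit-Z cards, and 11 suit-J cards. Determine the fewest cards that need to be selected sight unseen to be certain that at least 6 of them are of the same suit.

The 11 suits are the holes; the cards drawn are the pigeons.
To avoid 6 of any one suit, the worst case takes at most 5 of each suit.
That gives 5 + 5 + 5 + 5 + 5 + 5 + 5 + 5 + 5 + 5 + 5 = 55 cards with no suit reaching 6.
The next card forces some suit to 6, so 55 + 1 = 56.

56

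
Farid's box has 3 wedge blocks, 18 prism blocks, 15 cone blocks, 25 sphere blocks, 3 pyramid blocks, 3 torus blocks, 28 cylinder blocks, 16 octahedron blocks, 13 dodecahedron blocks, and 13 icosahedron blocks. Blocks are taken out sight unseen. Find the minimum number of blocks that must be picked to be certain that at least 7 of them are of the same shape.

52

By the pigeonhole principle, the 10 shapes are the holes; the blocks drawn are the pigeons.
To avoid 7 of any one shape, the worst case takes at most 6 of each shape, or every block of a shape that has fewer than 6.
That gives 3 + 6 + 6 + 6 + 3 + 3 + 6 + 6 + 6 + 6 = 51 blocks with no shape reaching 7.
The next block forces some shape to 7, so 51 + 1 = 52.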